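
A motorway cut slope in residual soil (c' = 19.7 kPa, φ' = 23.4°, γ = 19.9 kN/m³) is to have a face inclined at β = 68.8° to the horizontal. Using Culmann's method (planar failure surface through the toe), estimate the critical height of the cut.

H_c = 11.38 m

Culmann's analysis gives the critical failure plane at α_cr = (β + φ')/2 = (68.8 + 23.4)/2 = 46.1°, and the critical height
H_c = (4c'/γ) · sinβ cosφ' / [1 − cos(β − φ')]
    = (4·19.7/19.9) · sin68.8°·cos23.4° / [1 − cos(45.4°)]
    = 3.960 · 0.9323·0.9178 / [1 − 0.7022]
    = 3.960 · 0.8556 / 0.2978
    = 11.38 m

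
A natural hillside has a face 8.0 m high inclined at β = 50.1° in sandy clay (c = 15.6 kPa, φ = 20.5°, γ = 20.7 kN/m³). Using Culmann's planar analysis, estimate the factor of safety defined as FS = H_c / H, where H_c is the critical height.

H_c = (4c/γ) · sinβ cosφ / [1 − cos(β − φ)]
    = (4·15.6/20.7) · sin50.1°·cos20.5° / [1 − cos29.6°]
    = 3.014 · 0.7186 / 0.1305 = 16.60 m
FS = H_c / H = 16.60 / 8.0 = 2.075

FS = 2.07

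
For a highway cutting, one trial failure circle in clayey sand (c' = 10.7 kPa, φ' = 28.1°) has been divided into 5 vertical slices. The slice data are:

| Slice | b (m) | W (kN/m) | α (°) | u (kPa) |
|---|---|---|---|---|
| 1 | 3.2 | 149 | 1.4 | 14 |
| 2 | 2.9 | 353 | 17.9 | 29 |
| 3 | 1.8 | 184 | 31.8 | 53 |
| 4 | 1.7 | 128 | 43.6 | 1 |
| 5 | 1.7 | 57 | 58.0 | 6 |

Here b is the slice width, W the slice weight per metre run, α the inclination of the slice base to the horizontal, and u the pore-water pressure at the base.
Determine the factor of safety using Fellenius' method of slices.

Ordinary method of slices: FS = Σ[c'·Δl_i + (W_i cosα_i − u_i·Δl_i)·tanφ'] / Σ W_i sinα_i, with Δl_i = b_i / cosα_i.
Slice 1: Δl = 3.2/cos1.4° = 3.201 m; N'_1 = 149·cos1.4° − 14·3.201 = 104.1; c'Δl = 34.25; W sinα = 3.6
Slice 2: Δl = 2.9/cos17.9° = 3.048 m; N'_2 = 353·cos17.9° − 29·3.048 = 247.5; c'Δl = 32.61; W sinα = 108.5
Slice 3: Δl = 1.8/cos31.8° = 2.118 m; N'_3 = 184·cos31.8° − 53·2.118 = 44.1; c'Δl = 22.66; W sinα = 97.0
Slice 4: Δl = 1.7/cos43.6° = 2.348 m; N'_4 = 128·cos43.6° − 1·2.348 = 90.3; c'Δl = 25.12; W sinα = 88.3
Slice 5: Δl = 1.7/cos58.0° = 3.208 m; N'_5 = 57·cos58.0° − 6·3.208 = 11.0; c'Δl = 34.33; W sinα = 48.3
Σc'Δl = 149.0 kN/m; ΣN' = 497.1 kN/m; ΣW sinα = 345.7 kN/m
Resisting = 149.0 + 497.1·tan28.1° = 149.0 + 265.4 = 414.4 kN/m
FS = 414.4 / 345.7 = 1.199

FS = 1.20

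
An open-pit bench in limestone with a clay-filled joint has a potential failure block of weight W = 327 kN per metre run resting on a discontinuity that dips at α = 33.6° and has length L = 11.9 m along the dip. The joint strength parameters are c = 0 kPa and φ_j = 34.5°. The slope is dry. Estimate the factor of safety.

FS = 1.03

Resolving the block weight along and normal to the plane and applying the Mohr–Coulomb strength on the joint:
N' = W cosα = 327·cos33.6° = 272.4 kN/m
Driving force T = W sinα = 327·sin33.6° = 181.0 kN/m
Resisting force R = c·L + N'·tanφ_j = 0·11.9 + 272.4·tan34.5° = 0.0 + 187.2 = 187.2 kN/m
FS = R / T = 187.2 / 181.0 = 1.034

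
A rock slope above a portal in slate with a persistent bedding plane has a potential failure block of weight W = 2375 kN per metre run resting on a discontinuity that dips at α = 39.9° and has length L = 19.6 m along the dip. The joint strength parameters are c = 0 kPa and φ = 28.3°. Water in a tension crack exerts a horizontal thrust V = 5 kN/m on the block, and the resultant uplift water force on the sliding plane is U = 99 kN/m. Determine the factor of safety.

FS = 0.61

Resolving the block weight along and normal to the plane and applying the Mohr–Coulomb strength on the joint:
N' = W cosα − U − V sinα = 2375·cos39.9° − 99 − 5·sin39.9° = 1719.8 kN/m
Driving force T = W sinα + V cosα = 2375·sin39.9° + 5·cos39.9° = 1527.3 kN/m
Resisting force R = c·L + N'·tanφ = 0·19.6 + 1719.8·tan28.3° = 0.0 + 926.0 = 926.0 kN/m
FS = R / T = 926.0 / 1527.3 = 0.606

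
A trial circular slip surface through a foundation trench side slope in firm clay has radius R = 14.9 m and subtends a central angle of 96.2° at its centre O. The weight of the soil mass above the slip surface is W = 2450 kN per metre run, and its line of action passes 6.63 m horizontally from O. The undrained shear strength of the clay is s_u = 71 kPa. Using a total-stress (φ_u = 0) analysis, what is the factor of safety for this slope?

Taking moments about the centre O, the resisting moment is provided by the undrained shear strength acting along the arc:
Arc length L_a = R·θ = 14.9·(96.2°·π/180) = 14.9·1.6790 = 25.02 m
M_R = s_u·L_a·R = 71·25.02·14.9 = 26465.7 kN·m/m
M_D = W·d = 2450·6.63 = 16243.5 kN·m/m
FS = M_R / M_D = 26465.7 / 16243.5 = 1.629

FS = 1.63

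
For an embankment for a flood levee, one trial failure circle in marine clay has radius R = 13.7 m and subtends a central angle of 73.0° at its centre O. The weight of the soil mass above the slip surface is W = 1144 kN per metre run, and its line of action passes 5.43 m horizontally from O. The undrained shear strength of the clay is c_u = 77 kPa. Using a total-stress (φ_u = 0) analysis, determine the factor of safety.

FS = 2.96

Taking moments about the centre O, the resisting moment is provided by the undrained shear strength acting along the arc:
Arc length L_a = R·θ = 13.7·(73.0°·π/180) = 13.7·1.2741 = 17.46 m
M_R = c_u·L_a·R = 77·17.46·13.7 = 18413.3 kN·m/m
M_D = W·d = 1144·5.43 = 6211.9 kN·m/m
FS = M_R / M_D = 18413.3 / 6211.9 = 2.964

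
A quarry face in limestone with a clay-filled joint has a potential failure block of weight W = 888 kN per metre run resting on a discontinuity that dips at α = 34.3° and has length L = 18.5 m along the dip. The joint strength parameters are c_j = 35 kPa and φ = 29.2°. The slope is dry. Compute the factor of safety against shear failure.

Resolving the block weight along and normal to the plane and applying the Mohr–Coulomb strength on the joint:
N' = W cosα = 888·cos34.3° = 733.6 kN/m
Driving force T = W sinα = 888·sin34.3° = 500.4 kN/m
Resisting force R = c_j·L + N'·tanφ = 35·18.5 + 733.6·tan29.2° = 647.5 + 410.0 = 1057.5 kN/m
FS = R / T = 1057.5 / 500.4 = 2.113

FS = 2.11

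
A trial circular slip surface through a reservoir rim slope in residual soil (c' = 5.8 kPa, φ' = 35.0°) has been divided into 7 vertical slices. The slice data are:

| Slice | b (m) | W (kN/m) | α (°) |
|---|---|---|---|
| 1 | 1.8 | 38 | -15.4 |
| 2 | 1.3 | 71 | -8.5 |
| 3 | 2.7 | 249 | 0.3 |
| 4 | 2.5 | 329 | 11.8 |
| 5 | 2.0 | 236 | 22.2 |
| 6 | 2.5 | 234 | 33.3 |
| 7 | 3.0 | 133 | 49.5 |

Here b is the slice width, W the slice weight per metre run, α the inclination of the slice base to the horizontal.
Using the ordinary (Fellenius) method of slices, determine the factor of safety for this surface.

FS = 2.54

Ordinary method of slices: FS = Σ[c'·Δl_i + (W_i cosα_i)·tanφ'] / Σ W_i sinα_i, with Δl_i = b_i / cosα_i.
Slice 1: Δl = 1.8/cos(-15.4°) = 1.867 m; N'_1 = 38·cos(-15.4°) = 36.6; c'Δl = 10.83; W sinα = -10.1
Slice 2: Δl = 1.3/cos(-8.5°) = 1.314 m; N'_2 = 71·cos(-8.5°) = 70.2; c'Δl = 7.62; W sinα = -10.5
Slice 3: Δl = 2.7/cos0.3° = 2.700 m; N'_3 = 249·cos0.3° = 249.0; c'Δl = 15.66; W sinα = 1.3
Slice 4: Δl = 2.5/cos11.8° = 2.554 m; N'_4 = 329·cos11.8° = 322.0; c'Δl = 14.81; W sinα = 67.3
Slice 5: Δl = 2.0/cos22.2° = 2.160 m; N'_5 = 236·cos22.2° = 218.5; c'Δl = 12.53; W sinα = 89.2
Slice 6: Δl = 2.5/cos33.3° = 2.991 m; N'_6 = 234·cos33.3° = 195.6; c'Δl = 17.35; W sinα = 128.5
Slice 7: Δl = 3.0/cos49.5° = 4.619 m; N'_7 = 133·cos49.5° = 86.4; c'Δl = 26.79; W sinα = 101.1
Σc'Δl = 105.6 kN/m; ΣN' = 1178.4 kN/m; ΣW sinα = 366.8 kN/m
Resisting = 105.6 + 1178.4·tan35.0° = 105.6 + 825.1 = 930.7 kN/m
FS = 930.7 / 366.8 = 2.538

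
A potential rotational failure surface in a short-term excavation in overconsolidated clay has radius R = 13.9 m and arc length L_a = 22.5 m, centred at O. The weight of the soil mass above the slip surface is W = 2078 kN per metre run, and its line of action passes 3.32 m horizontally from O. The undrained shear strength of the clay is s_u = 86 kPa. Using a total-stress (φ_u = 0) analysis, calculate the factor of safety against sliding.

FS = 3.90

Taking moments about the centre O, the resisting moment is provided by the undrained shear strength acting along the arc:
M_R = s_u·L_a·R = 86·22.50·13.9 = 26896.5 kN·m/m
M_D = W·d = 2078·3.32 = 6899.0 kN·m/m
FS = M_R / M_D = 26896.5 / 6899.0 = 3.899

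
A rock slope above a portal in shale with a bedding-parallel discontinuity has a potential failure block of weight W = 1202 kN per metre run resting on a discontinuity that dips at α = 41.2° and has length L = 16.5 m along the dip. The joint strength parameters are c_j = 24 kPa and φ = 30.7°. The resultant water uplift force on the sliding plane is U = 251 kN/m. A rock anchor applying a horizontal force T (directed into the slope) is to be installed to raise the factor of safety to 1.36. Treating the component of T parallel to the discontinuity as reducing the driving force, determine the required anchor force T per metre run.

Resolving forces along and normal to the sliding plane, with the horizontal anchor force T adding T·sinα to the effective normal force and T·cosα acting up the plane against the driving force:
FS = [c_jL + (W cosα − U + T sinα) tanφ] / [W sinα − T cosα]
Without the anchor: N' = 653.4 kN/m, driving T_d = 791.7 kN/m, resisting R = 24·16.5 + 653.4·tan30.7° = 784.0 kN/m, FS = 0.99.
Setting FS = 1.36 and solving for T:
1.36·(791.7 − T cos41.2°) = 784.0 + T sin41.2°·tan30.7°
T·(sin41.2°·tan30.7° + 1.36·cos41.2°) = 1.36·791.7 − 784.0
T·(0.6587·0.5938 + 1.36·0.7524) = 1076.8 − 784.0 = 292.8
T·1.4144 = 292.8
T = 207.0 kN/m

T = 207 kN/m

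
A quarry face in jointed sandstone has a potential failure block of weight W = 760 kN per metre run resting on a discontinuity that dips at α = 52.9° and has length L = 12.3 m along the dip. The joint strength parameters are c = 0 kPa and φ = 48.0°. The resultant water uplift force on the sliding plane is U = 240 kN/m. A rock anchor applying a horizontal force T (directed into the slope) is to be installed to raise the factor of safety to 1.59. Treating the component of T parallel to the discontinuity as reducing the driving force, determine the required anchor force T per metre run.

Resolving forces along and normal to the sliding plane, with the horizontal anchor force T adding T·sinα to the effective normal force and T·cosα acting up the plane against the driving force:
FS = [cL + (W cosα − U + T sinα) tanφ] / [W sinα − T cosα]
Without the anchor: N' = 218.4 kN/m, driving T_d = 606.2 kN/m, resisting R = 0·12.3 + 218.4·tan48.0° = 242.6 kN/m, FS = 0.40.
Setting FS = 1.59 and solving for T:
1.59·(606.2 − T cos52.9°) = 242.6 + T sin52.9°·tan48.0°
T·(sin52.9°·tan48.0° + 1.59·cos52.9°) = 1.59·606.2 − 242.6
T·(0.7976·1.1106 + 1.59·0.6032) = 963.8 − 242.6 = 721.2
T·1.8449 = 721.2
T = 390.9 kN/m

T = 391 kN/m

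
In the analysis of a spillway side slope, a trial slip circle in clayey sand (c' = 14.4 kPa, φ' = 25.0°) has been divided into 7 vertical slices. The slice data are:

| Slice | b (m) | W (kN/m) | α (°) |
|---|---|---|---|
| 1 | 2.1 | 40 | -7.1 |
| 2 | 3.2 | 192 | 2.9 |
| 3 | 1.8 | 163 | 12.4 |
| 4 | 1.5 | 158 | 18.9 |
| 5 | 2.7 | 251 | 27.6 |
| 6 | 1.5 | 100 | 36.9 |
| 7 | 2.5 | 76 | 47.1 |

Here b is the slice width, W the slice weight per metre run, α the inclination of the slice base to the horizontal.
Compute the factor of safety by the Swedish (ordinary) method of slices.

Ordinary method of slices: FS = Σ[c'·Δl_i + (W_i cosα_i)·tanφ'] / Σ W_i sinα_i, with Δl_i = b_i / cosα_i.
Slice 1: Δl = 2.1/cos(-7.1°) = 2.116 m; N'_1 = 40·cos(-7.1°) = 39.7; c'Δl = 30.47; W sinα = -4.9
Slice 2: Δl = 3.2/cos2.9° = 3.204 m; N'_2 = 192·cos2.9° = 191.8; c'Δl = 46.14; W sinα = 9.7
Slice 3: Δl = 1.8/cos12.4° = 1.843 m; N'_3 = 163·cos12.4° = 159.2; c'Δl = 26.54; W sinα = 35.0
Slice 4: Δl = 1.5/cos18.9° = 1.585 m; N'_4 = 158·cos18.9° = 149.5; c'Δl = 22.83; W sinα = 51.2
Slice 5: Δl = 2.7/cos27.6° = 3.047 m; N'_5 = 251·cos27.6° = 222.4; c'Δl = 43.87; W sinα = 116.3
Slice 6: Δl = 1.5/cos36.9° = 1.876 m; N'_6 = 100·cos36.9° = 80.0; c'Δl = 27.01; W sinα = 60.0
Slice 7: Δl = 2.5/cos47.1° = 3.673 m; N'_7 = 76·cos47.1° = 51.7; c'Δl = 52.89; W sinα = 55.7
Σc'Δl = 249.8 kN/m; ΣN' = 894.3 kN/m; ΣW sinα = 323.0 kN/m
Resisting = 249.8 + 894.3·tan25.0° = 249.8 + 417.0 = 666.8 kN/m
FS = 666.8 / 323.0 = 2.065

FS = 2.06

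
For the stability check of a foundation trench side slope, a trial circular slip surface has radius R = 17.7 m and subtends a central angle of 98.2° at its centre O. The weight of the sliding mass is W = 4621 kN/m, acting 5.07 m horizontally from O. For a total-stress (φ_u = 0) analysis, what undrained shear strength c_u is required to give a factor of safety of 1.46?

c_u = 63.7 kPa

FS = c_u·L_a·R / (W·d), so c_u = FS·W·d / (L_a·R).
Arc length L_a = R·θ = 17.7·(98.2°·π/180) = 17.7·1.7139 = 30.34 m
c_u = 1.46·4621·5.07 / (30.34·17.7) = 34205.6 / 536.95 = 63.70 kPa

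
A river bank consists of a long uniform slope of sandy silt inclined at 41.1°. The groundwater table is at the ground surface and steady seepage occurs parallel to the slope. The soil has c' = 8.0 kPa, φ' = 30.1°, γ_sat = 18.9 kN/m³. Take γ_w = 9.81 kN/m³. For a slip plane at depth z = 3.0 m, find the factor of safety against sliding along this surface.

With seepage parallel to the slope and the water table at the surface, the effective normal stress on the slip plane uses the buoyant unit weight γ' = γ_sat − γ_w while the driving shear stress uses γ_sat:
FS = [c' + γ' z cos²β tanφ'] / [γ_sat z sinβ cosβ]
γ' = 18.9 − 9.81 = 9.09 kN/m³
Numerator = 8.0 + 9.09·3.0·cos²41.1°·tan30.1° = 8.0 + 9.09·3.0·0.5679·0.5797 = 16.977 kPa
Denominator = 18.9·3.0·sin41.1°·cos41.1° = 18.9·3.0·0.6574·0.7536 = 28.088 kPa
FS = 16.977 / 28.088 = 0.604

FS = 0.60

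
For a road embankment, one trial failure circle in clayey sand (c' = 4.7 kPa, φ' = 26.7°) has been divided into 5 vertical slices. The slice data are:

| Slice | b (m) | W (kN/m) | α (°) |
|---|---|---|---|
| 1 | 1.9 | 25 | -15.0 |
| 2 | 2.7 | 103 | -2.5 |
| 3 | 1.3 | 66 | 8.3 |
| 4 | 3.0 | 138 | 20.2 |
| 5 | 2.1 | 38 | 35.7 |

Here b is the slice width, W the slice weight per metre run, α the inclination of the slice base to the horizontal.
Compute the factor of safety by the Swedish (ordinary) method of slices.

Ordinary method of slices: FS = Σ[c'·Δl_i + (W_i cosα_i)·tanφ'] / Σ W_i sinα_i, with Δl_i = b_i / cosα_i.
Slice 1: Δl = 1.9/cos(-15.0°) = 1.967 m; N'_1 = 25·cos(-15.0°) = 24.1; c'Δl = 9.25; W sinα = -6.5
Slice 2: Δl = 2.7/cos(-2.5°) = 2.703 m; N'_2 = 103·cos(-2.5°) = 102.9; c'Δl = 12.70; W sinα = -4.5
Slice 3: Δl = 1.3/cos8.3° = 1.314 m; N'_3 = 66·cos8.3° = 65.3; c'Δl = 6.17; W sinα = 9.5
Slice 4: Δl = 3.0/cos20.2° = 3.197 m; N'_4 = 138·cos20.2° = 129.5; c'Δl = 15.02; W sinα = 47.7
Slice 5: Δl = 2.1/cos35.7° = 2.586 m; N'_5 = 38·cos35.7° = 30.9; c'Δl = 12.15; W sinα = 22.2
Σc'Δl = 55.3 kN/m; ΣN' = 352.7 kN/m; ΣW sinα = 68.4 kN/m
Resisting = 55.3 + 352.7·tan26.7° = 55.3 + 177.4 = 232.7 kN/m
FS = 232.7 / 68.4 = 3.403

FS = 3.40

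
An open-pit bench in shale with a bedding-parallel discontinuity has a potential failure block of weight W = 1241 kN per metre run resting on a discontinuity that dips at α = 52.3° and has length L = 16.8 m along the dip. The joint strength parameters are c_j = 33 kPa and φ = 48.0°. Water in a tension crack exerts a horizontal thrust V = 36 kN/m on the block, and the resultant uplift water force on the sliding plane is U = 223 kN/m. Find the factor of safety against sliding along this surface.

Resolving the block weight along and normal to the plane and applying the Mohr–Coulomb strength on the joint:
N' = W cosα − U − V sinα = 1241·cos52.3° − 223 − 36·sin52.3° = 507.4 kN/m
Driving force T = W sinα + V cosα = 1241·sin52.3° + 36·cos52.3° = 1003.9 kN/m
Resisting force R = c_j·L + N'·tanφ = 33·16.8 + 507.4·tan48.0° = 554.4 + 563.5 = 1117.9 kN/m
FS = R / T = 1117.9 / 1003.9 = 1.114

FS = 1.11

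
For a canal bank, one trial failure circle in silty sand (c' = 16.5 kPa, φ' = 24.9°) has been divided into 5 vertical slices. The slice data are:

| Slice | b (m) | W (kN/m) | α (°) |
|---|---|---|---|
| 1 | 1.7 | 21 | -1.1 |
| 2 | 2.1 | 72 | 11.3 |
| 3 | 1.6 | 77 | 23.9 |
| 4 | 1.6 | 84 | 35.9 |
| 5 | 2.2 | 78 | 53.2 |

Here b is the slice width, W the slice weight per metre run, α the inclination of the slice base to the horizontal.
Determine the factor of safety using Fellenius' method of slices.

FS = 2.00

Ordinary method of slices: FS = Σ[c'·Δl_i + (W_i cosα_i)·tanφ'] / Σ W_i sinα_i, with Δl_i = b_i / cosα_i.
Slice 1: Δl = 1.7/cos(-1.1°) = 1.700 m; N'_1 = 21·cos(-1.1°) = 21.0; c'Δl = 28.06; W sinα = -0.4
Slice 2: Δl = 2.1/cos11.3° = 2.142 m; N'_2 = 72·cos11.3° = 70.6; c'Δl = 35.33; W sinα = 14.1
Slice 3: Δl = 1.6/cos23.9° = 1.750 m; N'_3 = 77·cos23.9° = 70.4; c'Δl = 28.88; W sinα = 31.2
Slice 4: Δl = 1.6/cos35.9° = 1.975 m; N'_4 = 84·cos35.9° = 68.0; c'Δl = 32.59; W sinα = 49.3
Slice 5: Δl = 2.2/cos53.2° = 3.673 m; N'_5 = 78·cos53.2° = 46.7; c'Δl = 60.60; W sinα = 62.5
Σc'Δl = 185.5 kN/m; ΣN' = 276.8 kN/m; ΣW sinα = 156.6 kN/m
Resisting = 185.5 + 276.8·tan24.9° = 185.5 + 128.5 = 313.9 kN/m
FS = 313.9 / 156.6 = 2.004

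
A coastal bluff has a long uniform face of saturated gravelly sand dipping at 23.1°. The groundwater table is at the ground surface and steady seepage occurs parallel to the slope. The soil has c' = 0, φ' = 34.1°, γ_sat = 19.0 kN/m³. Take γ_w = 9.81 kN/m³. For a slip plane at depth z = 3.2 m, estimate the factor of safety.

With seepage parallel to the slope and the water table at the surface, the effective normal stress on the slip plane uses the buoyant unit weight γ' = γ_sat − γ_w while the driving shear stress uses γ_sat:
FS = [c' + γ' z cos²β tanφ'] / [γ_sat z sinβ cosβ]
(For c' = 0 this reduces to FS = (γ'/γ_sat)·tanφ'/tanβ.)
γ' = 19.0 − 9.81 = 9.19 kN/m³
Numerator = 0.0 + 9.19·3.2·cos²23.1°·tan34.1° = 0.0 + 9.19·3.2·0.8461·0.6771 = 16.846 kPa
Denominator = 19.0·3.2·sin23.1°·cos23.1° = 19.0·3.2·0.3923·0.9198 = 21.942 kPa
FS = 16.846 / 21.942 = 0.768

FS = 0.77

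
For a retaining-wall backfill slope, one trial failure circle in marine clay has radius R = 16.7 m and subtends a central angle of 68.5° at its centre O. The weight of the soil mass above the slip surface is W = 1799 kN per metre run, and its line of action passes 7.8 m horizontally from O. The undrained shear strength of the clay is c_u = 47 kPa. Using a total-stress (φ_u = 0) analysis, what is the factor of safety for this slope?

FS = 1.12

Taking moments about the centre O, the resisting moment is provided by the undrained shear strength acting along the arc:
Arc length L_a = R·θ = 16.7·(68.5°·π/180) = 16.7·1.1956 = 19.97 m
M_R = c_u·L_a·R = 47·19.97·16.7 = 15671.1 kN·m/m
M_D = W·d = 1799·7.8 = 14032.2 kN·m/m
FS = M_R / M_D = 15671.1 / 14032.2 = 1.117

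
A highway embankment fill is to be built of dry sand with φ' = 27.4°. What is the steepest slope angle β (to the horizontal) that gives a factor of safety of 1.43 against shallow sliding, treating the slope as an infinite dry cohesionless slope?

β = 19.9°

For an infinite dry cohesionless slope FS = tanφ'/tanβ, so tanβ = tanφ' / FS.
tanβ = tan27.4° / 1.43 = 0.5184 / 1.43 = 0.3625
β = arctan(0.3625) = 19.92°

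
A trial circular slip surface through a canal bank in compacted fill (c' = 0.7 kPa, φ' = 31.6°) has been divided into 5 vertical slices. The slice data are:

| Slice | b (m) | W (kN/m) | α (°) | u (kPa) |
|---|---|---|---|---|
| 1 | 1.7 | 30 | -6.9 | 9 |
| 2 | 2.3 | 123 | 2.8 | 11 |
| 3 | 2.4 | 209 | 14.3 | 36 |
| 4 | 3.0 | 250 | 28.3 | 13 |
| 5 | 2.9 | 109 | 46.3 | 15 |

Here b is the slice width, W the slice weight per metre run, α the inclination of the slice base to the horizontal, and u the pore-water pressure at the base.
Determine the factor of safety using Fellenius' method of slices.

FS = 1.05

Ordinary method of slices: FS = Σ[c'·Δl_i + (W_i cosα_i − u_i·Δl_i)·tanφ'] / Σ W_i sinα_i, with Δl_i = b_i / cosα_i.
Slice 1: Δl = 1.7/cos(-6.9°) = 1.712 m; N'_1 = 30·cos(-6.9°) − 9·1.712 = 14.4; c'Δl = 1.20; W sinα = -3.6
Slice 2: Δl = 2.3/cos2.8° = 2.303 m; N'_2 = 123·cos2.8° − 11·2.303 = 97.5; c'Δl = 1.61; W sinα = 6.0
Slice 3: Δl = 2.4/cos14.3° = 2.477 m; N'_3 = 209·cos14.3° − 36·2.477 = 113.4; c'Δl = 1.73; W sinα = 51.6
Slice 4: Δl = 3.0/cos28.3° = 3.407 m; N'_4 = 250·cos28.3° − 13·3.407 = 175.8; c'Δl = 2.39; W sinα = 118.5
Slice 5: Δl = 2.9/cos46.3° = 4.198 m; N'_5 = 109·cos46.3° − 15·4.198 = 12.3; c'Δl = 2.94; W sinα = 78.8
Σc'Δl = 9.9 kN/m; ΣN' = 413.4 kN/m; ΣW sinα = 251.4 kN/m
Resisting = 9.9 + 413.4·tan31.6° = 9.9 + 254.3 = 264.2 kN/m
FS = 264.2 / 251.4 = 1.051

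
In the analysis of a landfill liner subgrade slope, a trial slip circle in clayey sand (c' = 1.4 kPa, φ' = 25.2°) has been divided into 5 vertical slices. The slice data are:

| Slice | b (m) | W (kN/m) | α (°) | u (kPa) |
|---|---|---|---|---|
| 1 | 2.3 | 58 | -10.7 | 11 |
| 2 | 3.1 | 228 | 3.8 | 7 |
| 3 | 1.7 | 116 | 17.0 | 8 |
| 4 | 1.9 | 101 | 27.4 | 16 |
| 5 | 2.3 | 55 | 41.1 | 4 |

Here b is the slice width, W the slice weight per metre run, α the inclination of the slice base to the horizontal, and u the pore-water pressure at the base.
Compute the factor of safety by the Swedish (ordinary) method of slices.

Ordinary method of slices: FS = Σ[c'·Δl_i + (W_i cosα_i − u_i·Δl_i)·tanφ'] / Σ W_i sinα_i, with Δl_i = b_i / cosα_i.
Slice 1: Δl = 2.3/cos(-10.7°) = 2.341 m; N'_1 = 58·cos(-10.7°) − 11·2.341 = 31.2; c'Δl = 3.28; W sinα = -10.8
Slice 2: Δl = 3.1/cos3.8° = 3.107 m; N'_2 = 228·cos3.8° − 7·3.107 = 205.8; c'Δl = 4.35; W sinα = 15.1
Slice 3: Δl = 1.7/cos17.0° = 1.778 m; N'_3 = 116·cos17.0° − 8·1.778 = 96.7; c'Δl = 2.49; W sinα = 33.9
Slice 4: Δl = 1.9/cos27.4° = 2.140 m; N'_4 = 101·cos27.4° − 16·2.140 = 55.4; c'Δl = 3.00; W sinα = 46.5
Slice 5: Δl = 2.3/cos41.1° = 3.052 m; N'_5 = 55·cos41.1° − 4·3.052 = 29.2; c'Δl = 4.27; W sinα = 36.2
Σc'Δl = 17.4 kN/m; ΣN' = 418.4 kN/m; ΣW sinα = 120.9 kN/m
Resisting = 17.4 + 418.4·tan25.2° = 17.4 + 196.9 = 214.3 kN/m
FS = 214.3 / 120.9 = 1.772

FS = 1.77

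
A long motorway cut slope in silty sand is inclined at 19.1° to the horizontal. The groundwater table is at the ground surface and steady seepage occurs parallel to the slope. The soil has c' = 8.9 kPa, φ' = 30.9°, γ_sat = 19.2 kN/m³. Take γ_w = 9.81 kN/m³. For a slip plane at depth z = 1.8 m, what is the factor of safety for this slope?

FS = 1.68

With seepage parallel to the slope and the water table at the surface, the effective normal stress on the slip plane uses the buoyant unit weight γ' = γ_sat − γ_w while the driving shear stress uses γ_sat:
FS = [c' + γ' z cos²β tanφ'] / [γ_sat z sinβ cosβ]
γ' = 19.2 − 9.81 = 9.39 kN/m³
Numerator = 8.9 + 9.39·1.8·cos²19.1°·tan30.9° = 8.9 + 9.39·1.8·0.8929·0.5985 = 17.933 kPa
Denominator = 19.2·1.8·sin19.1°·cos19.1° = 19.2·1.8·0.3272·0.9449 = 10.686 kPa
FS = 17.933 / 10.686 = 1.678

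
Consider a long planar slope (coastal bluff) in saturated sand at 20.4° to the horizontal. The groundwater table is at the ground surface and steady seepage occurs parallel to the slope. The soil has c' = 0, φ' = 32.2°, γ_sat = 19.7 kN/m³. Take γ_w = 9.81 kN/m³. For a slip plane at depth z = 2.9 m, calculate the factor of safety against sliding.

With seepage parallel to the slope and the water table at the surface, the effective normal stress on the slip plane uses the buoyant unit weight γ' = γ_sat − γ_w while the driving shear stress uses γ_sat:
FS = [c' + γ' z cos²β tanφ'] / [γ_sat z sinβ cosβ]
(For c' = 0 this reduces to FS = (γ'/γ_sat)·tanφ'/tanβ.)
γ' = 19.7 − 9.81 = 9.89 kN/m³
Numerator = 0.0 + 9.89·2.9·cos²20.4°·tan32.2° = 0.0 + 9.89·2.9·0.8785·0.6297 = 15.867 kPa
Denominator = 19.7·2.9·sin20.4°·cos20.4° = 19.7·2.9·0.3486·0.9373 = 18.665 kPa
FS = 15.867 / 18.665 = 0.850

FS = 0.85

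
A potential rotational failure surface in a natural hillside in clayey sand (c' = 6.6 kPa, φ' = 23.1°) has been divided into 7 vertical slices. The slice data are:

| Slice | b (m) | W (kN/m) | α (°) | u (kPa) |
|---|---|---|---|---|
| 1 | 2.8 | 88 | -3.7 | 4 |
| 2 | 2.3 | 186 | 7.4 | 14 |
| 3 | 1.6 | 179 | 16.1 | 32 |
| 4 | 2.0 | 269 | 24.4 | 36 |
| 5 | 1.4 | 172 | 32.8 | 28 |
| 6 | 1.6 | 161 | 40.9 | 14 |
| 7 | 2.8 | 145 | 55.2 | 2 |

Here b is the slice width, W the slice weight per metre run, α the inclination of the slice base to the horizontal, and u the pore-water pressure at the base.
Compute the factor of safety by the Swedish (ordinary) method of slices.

Ordinary method of slices: FS = Σ[c'·Δl_i + (W_i cosα_i − u_i·Δl_i)·tanφ'] / Σ W_i sinα_i, with Δl_i = b_i / cosα_i.
Slice 1: Δl = 2.8/cos(-3.7°) = 2.806 m; N'_1 = 88·cos(-3.7°) − 4·2.806 = 76.6; c'Δl = 18.52; W sinα = -5.7
Slice 2: Δl = 2.3/cos7.4° = 2.319 m; N'_2 = 186·cos7.4° − 14·2.319 = 152.0; c'Δl = 15.31; W sinα = 24.0
Slice 3: Δl = 1.6/cos16.1° = 1.665 m; N'_3 = 179·cos16.1° − 32·1.665 = 118.7; c'Δl = 10.99; W sinα = 49.6
Slice 4: Δl = 2.0/cos24.4° = 2.196 m; N'_4 = 269·cos24.4° − 36·2.196 = 165.9; c'Δl = 14.49; W sinα = 111.1
Slice 5: Δl = 1.4/cos32.8° = 1.666 m; N'_5 = 172·cos32.8° − 28·1.666 = 97.9; c'Δl = 10.99; W sinα = 93.2
Slice 6: Δl = 1.6/cos40.9° = 2.117 m; N'_6 = 161·cos40.9° − 14·2.117 = 92.1; c'Δl = 13.97; W sinα = 105.4
Slice 7: Δl = 2.8/cos55.2° = 4.906 m; N'_7 = 145·cos55.2° − 2·4.906 = 72.9; c'Δl = 32.38; W sinα = 119.1
Σc'Δl = 116.7 kN/m; ΣN' = 776.1 kN/m; ΣW sinα = 496.7 kN/m
Resisting = 116.7 + 776.1·tan23.1° = 116.7 + 331.0 = 447.7 kN/m
FS = 447.7 / 496.7 = 0.901

FS = 0.90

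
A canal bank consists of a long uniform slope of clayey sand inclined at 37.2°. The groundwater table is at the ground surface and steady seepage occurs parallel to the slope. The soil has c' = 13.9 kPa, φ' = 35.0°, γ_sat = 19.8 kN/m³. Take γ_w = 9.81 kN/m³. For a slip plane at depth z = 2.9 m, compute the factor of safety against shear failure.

With seepage parallel to the slope and the water table at the surface, the effective normal stress on the slip plane uses the buoyant unit weight γ' = γ_sat − γ_w while the driving shear stress uses γ_sat:
FS = [c' + γ' z cos²β tanφ'] / [γ_sat z sinβ cosβ]
γ' = 19.8 − 9.81 = 9.99 kN/m³
Numerator = 13.9 + 9.99·2.9·cos²37.2°·tan35.0° = 13.9 + 9.99·2.9·0.6345·0.7002 = 26.770 kPa
Denominator = 19.8·2.9·sin37.2°·cos37.2° = 19.8·2.9·0.6046·0.7965 = 27.652 kPa
FS = 26.770 / 27.652 = 0.968

FS = 0.97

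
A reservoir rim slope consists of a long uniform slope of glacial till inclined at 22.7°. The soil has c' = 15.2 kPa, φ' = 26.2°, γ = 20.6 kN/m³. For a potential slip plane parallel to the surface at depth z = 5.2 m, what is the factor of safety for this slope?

FS = 1.57

For an infinite slope with a slip plane parallel to the surface (no pore pressure): FS = [c' + γz cos²β tanφ'] / [γz sinβ cosβ].
γz = 20.6·5.2 = 107.12 kN/m²
Numerator = 15.2 + 107.12·cos²22.7°·tan26.2° = 15.2 + 107.12·0.8511·0.4921 = 60.060 kPa
Denominator = 107.12·sin22.7°·cos22.7° = 107.12·0.3859·0.9225 = 38.136 kPa
FS = 60.060 / 38.136 = 1.575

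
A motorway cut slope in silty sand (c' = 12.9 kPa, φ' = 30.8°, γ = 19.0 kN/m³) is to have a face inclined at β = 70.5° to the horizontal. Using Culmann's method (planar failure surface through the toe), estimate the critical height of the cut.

H_c = 9.54 m

Culmann's analysis gives the critical failure plane at α_cr = (β + φ')/2 = (70.5 + 30.8)/2 = 50.6°, and the critical height
H_c = (4c'/γ) · sinβ cosφ' / [1 − cos(β − φ')]
    = (4·12.9/19.0) · sin70.5°·cos30.8° / [1 − cos(39.7°)]
    = 2.716 · 0.9426·0.8590 / [1 − 0.7694]
    = 2.716 · 0.8097 / 0.2306
    = 9.54 m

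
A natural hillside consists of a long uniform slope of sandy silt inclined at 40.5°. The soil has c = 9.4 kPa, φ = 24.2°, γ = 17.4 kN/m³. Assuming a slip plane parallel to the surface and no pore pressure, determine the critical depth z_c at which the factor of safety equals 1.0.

z_c = 2.31 m

Setting FS = 1.00 in FS = [c + γz cos²β tanφ] / [γz sinβ cosβ] and solving for z:
z = c / [γ cosβ (FS·sinβ − cosβ·tanφ)]
  = 9.4 / [17.4·cos40.5°·(1.00·sin40.5° − cos40.5°·tan24.2°)]
  = 9.4 / [17.4·0.7604·(1.00·0.6494 − 0.7604·0.4494)]
  = 9.4 / 4.0713 = 2.309 m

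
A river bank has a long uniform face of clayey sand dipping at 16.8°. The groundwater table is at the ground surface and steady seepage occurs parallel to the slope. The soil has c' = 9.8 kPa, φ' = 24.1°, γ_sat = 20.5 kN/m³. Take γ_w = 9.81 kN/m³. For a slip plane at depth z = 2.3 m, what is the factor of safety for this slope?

FS = 1.52

With seepage parallel to the slope and the water table at the surface, the effective normal stress on the slip plane uses the buoyant unit weight γ' = γ_sat − γ_w while the driving shear stress uses γ_sat:
FS = [c' + γ' z cos²β tanφ'] / [γ_sat z sinβ cosβ]
γ' = 20.5 − 9.81 = 10.69 kN/m³
Numerator = 9.8 + 10.69·2.3·cos²16.8°·tan24.1° = 9.8 + 10.69·2.3·0.9165·0.4473 = 19.880 kPa
Denominator = 20.5·2.3·sin16.8°·cos16.8° = 20.5·2.3·0.2890·0.9573 = 13.046 kPa
FS = 19.880 / 13.046 = 1.524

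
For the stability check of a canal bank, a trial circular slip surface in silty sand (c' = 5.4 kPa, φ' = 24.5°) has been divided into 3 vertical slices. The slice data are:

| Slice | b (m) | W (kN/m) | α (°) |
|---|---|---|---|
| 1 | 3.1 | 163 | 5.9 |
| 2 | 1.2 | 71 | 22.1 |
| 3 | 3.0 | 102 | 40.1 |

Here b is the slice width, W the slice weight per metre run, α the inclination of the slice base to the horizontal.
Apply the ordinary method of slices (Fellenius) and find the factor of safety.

FS = 1.69

Ordinary method of slices: FS = Σ[c'·Δl_i + (W_i cosα_i)·tanφ'] / Σ W_i sinα_i, with Δl_i = b_i / cosα_i.
Slice 1: Δl = 3.1/cos5.9° = 3.117 m; N'_1 = 163·cos5.9° = 162.1; c'Δl = 16.83; W sinα = 16.8
Slice 2: Δl = 1.2/cos22.1° = 1.295 m; N'_2 = 71·cos22.1° = 65.8; c'Δl = 6.99; W sinα = 26.7
Slice 3: Δl = 3.0/cos40.1° = 3.922 m; N'_3 = 102·cos40.1° = 78.0; c'Δl = 21.18; W sinα = 65.7
Σc'Δl = 45.0 kN/m; ΣN' = 305.9 kN/m; ΣW sinα = 109.2 kN/m
Resisting = 45.0 + 305.9·tan24.5° = 45.0 + 139.4 = 184.4 kN/m
FS = 184.4 / 109.2 = 1.689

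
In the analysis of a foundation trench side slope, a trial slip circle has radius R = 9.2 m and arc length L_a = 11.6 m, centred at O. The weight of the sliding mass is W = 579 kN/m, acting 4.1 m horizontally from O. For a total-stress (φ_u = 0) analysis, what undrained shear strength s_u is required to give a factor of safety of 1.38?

s_u = 30.7 kPa

FS = s_u·L_a·R / (W·d), so s_u = FS·W·d / (L_a·R).
s_u = 1.38·579·4.1 / (11.60·9.2) = 3276.0 / 106.72 = 30.70 kPa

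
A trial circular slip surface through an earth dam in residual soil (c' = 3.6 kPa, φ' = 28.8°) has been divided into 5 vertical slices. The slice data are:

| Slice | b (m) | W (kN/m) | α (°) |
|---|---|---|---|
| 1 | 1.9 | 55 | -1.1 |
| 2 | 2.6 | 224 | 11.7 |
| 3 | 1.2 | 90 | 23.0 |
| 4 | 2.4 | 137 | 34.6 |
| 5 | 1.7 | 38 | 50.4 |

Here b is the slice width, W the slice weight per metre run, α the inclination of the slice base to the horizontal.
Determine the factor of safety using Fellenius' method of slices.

FS = 1.68

Ordinary method of slices: FS = Σ[c'·Δl_i + (W_i cosα_i)·tanφ'] / Σ W_i sinα_i, with Δl_i = b_i / cosα_i.
Slice 1: Δl = 1.9/cos(-1.1°) = 1.900 m; N'_1 = 55·cos(-1.1°) = 55.0; c'Δl = 6.84; W sinα = -1.1
Slice 2: Δl = 2.6/cos11.7° = 2.655 m; N'_2 = 224·cos11.7° = 219.3; c'Δl = 9.56; W sinα = 45.4
Slice 3: Δl = 1.2/cos23.0° = 1.304 m; N'_3 = 90·cos23.0° = 82.8; c'Δl = 4.69; W sinα = 35.2
Slice 4: Δl = 2.4/cos34.6° = 2.916 m; N'_4 = 137·cos34.6° = 112.8; c'Δl = 10.50; W sinα = 77.8
Slice 5: Δl = 1.7/cos50.4° = 2.667 m; N'_5 = 38·cos50.4° = 24.2; c'Δl = 9.60; W sinα = 29.3
Σc'Δl = 41.2 kN/m; ΣN' = 494.2 kN/m; ΣW sinα = 186.6 kN/m
Resisting = 41.2 + 494.2·tan28.8° = 41.2 + 271.7 = 312.9 kN/m
FS = 312.9 / 186.6 = 1.677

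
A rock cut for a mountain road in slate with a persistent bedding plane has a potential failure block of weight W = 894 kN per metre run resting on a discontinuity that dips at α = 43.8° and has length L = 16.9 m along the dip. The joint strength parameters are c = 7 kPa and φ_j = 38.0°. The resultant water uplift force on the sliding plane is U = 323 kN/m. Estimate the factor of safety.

Resolving the block weight along and normal to the plane and applying the Mohr–Coulomb strength on the joint:
N' = W cosα − U = 894·cos43.8° − 323 = 322.3 kN/m
Driving force T = W sinα = 894·sin43.8° = 618.8 kN/m
Resisting force R = c·L + N'·tanφ_j = 7·16.9 + 322.3·tan38.0° = 118.3 + 251.8 = 370.1 kN/m
FS = R / T = 370.1 / 618.8 = 0.598

FS = 0.60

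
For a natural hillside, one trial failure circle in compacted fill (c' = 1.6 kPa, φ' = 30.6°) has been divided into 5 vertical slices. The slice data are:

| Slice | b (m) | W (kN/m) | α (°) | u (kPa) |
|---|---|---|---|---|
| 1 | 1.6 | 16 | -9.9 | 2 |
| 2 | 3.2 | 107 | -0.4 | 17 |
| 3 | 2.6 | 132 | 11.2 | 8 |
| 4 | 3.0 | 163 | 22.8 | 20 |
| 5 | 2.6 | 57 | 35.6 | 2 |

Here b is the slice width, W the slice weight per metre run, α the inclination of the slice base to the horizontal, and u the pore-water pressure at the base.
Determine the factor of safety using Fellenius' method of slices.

Ordinary method of slices: FS = Σ[c'·Δl_i + (W_i cosα_i − u_i·Δl_i)·tanφ'] / Σ W_i sinα_i, with Δl_i = b_i / cosα_i.
Slice 1: Δl = 1.6/cos(-9.9°) = 1.624 m; N'_1 = 16·cos(-9.9°) − 2·1.624 = 12.5; c'Δl = 2.60; W sinα = -2.8
Slice 2: Δl = 3.2/cos(-0.4°) = 3.200 m; N'_2 = 107·cos(-0.4°) − 17·3.200 = 52.6; c'Δl = 5.12; W sinα = -0.7
Slice 3: Δl = 2.6/cos11.2° = 2.650 m; N'_3 = 132·cos11.2° − 8·2.650 = 108.3; c'Δl = 4.24; W sinα = 25.6
Slice 4: Δl = 3.0/cos22.8° = 3.254 m; N'_4 = 163·cos22.8° − 20·3.254 = 85.2; c'Δl = 5.21; W sinα = 63.2
Slice 5: Δl = 2.6/cos35.6° = 3.198 m; N'_5 = 57·cos35.6° − 2·3.198 = 40.0; c'Δl = 5.12; W sinα = 33.2
Σc'Δl = 22.3 kN/m; ΣN' = 298.5 kN/m; ΣW sinα = 118.5 kN/m
Resisting = 22.3 + 298.5·tan30.6° = 22.3 + 176.5 = 198.8 kN/m
FS = 198.8 / 118.5 = 1.678

FS = 1.68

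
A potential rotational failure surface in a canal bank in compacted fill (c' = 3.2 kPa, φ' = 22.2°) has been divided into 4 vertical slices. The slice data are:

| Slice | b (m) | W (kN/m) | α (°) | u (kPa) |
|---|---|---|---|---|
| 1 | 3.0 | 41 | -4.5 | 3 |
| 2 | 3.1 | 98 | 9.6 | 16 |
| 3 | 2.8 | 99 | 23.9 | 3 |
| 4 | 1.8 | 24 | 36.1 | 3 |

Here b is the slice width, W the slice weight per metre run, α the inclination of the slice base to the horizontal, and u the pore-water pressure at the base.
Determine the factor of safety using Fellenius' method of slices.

FS = 1.59

Ordinary method of slices: FS = Σ[c'·Δl_i + (W_i cosα_i − u_i·Δl_i)·tanφ'] / Σ W_i sinα_i, with Δl_i = b_i / cosα_i.
Slice 1: Δl = 3.0/cos(-4.5°) = 3.009 m; N'_1 = 41·cos(-4.5°) − 3·3.009 = 31.8; c'Δl = 9.63; W sinα = -3.2
Slice 2: Δl = 3.1/cos9.6° = 3.144 m; N'_2 = 98·cos9.6° − 16·3.144 = 46.3; c'Δl = 10.06; W sinα = 16.3
Slice 3: Δl = 2.8/cos23.9° = 3.063 m; N'_3 = 99·cos23.9° − 3·3.063 = 81.3; c'Δl = 9.80; W sinα = 40.1
Slice 4: Δl = 1.8/cos36.1° = 2.228 m; N'_4 = 24·cos36.1° − 3·2.228 = 12.7; c'Δl = 7.13; W sinα = 14.1
Σc'Δl = 36.6 kN/m; ΣN' = 172.2 kN/m; ΣW sinα = 67.4 kN/m
Resisting = 36.6 + 172.2·tan22.2° = 36.6 + 70.3 = 106.9 kN/m
FS = 106.9 / 67.4 = 1.587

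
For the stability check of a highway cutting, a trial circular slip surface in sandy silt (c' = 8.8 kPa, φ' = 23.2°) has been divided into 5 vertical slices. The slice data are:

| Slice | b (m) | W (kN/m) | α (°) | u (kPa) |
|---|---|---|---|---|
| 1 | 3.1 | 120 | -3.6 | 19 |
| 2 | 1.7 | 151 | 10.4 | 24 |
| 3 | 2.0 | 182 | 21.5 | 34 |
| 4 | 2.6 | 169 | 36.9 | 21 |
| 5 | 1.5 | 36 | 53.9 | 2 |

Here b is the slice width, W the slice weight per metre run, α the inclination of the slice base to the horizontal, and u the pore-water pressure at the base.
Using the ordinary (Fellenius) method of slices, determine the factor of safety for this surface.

Ordinary method of slices: FS = Σ[c'·Δl_i + (W_i cosα_i − u_i·Δl_i)·tanφ'] / Σ W_i sinα_i, with Δl_i = b_i / cosα_i.
Slice 1: Δl = 3.1/cos(-3.6°) = 3.106 m; N'_1 = 120·cos(-3.6°) − 19·3.106 = 60.7; c'Δl = 27.33; W sinα = -7.5
Slice 2: Δl = 1.7/cos10.4° = 1.728 m; N'_2 = 151·cos10.4° − 24·1.728 = 107.0; c'Δl = 15.21; W sinα = 27.3
Slice 3: Δl = 2.0/cos21.5° = 2.150 m; N'_3 = 182·cos21.5° − 34·2.150 = 96.3; c'Δl = 18.92; W sinα = 66.7
Slice 4: Δl = 2.6/cos36.9° = 3.251 m; N'_4 = 169·cos36.9° − 21·3.251 = 66.9; c'Δl = 28.61; W sinα = 101.5
Slice 5: Δl = 1.5/cos53.9° = 2.546 m; N'_5 = 36·cos53.9° − 2·2.546 = 16.1; c'Δl = 22.40; W sinα = 29.1
Σc'Δl = 112.5 kN/m; ΣN' = 347.0 kN/m; ΣW sinα = 217.0 kN/m
Resisting = 112.5 + 347.0·tan23.2° = 112.5 + 148.7 = 261.2 kN/m
FS = 261.2 / 217.0 = 1.204

FS = 1.20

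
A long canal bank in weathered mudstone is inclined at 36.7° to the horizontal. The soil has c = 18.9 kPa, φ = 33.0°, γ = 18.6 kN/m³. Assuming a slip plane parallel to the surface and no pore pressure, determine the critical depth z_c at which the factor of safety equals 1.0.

z_c = 16.47 m

Setting FS = 1.00 in FS = [c + γz cos²β tanφ] / [γz sinβ cosβ] and solving for z:
z = c / [γ cosβ (FS·sinβ − cosβ·tanφ)]
  = 18.9 / [18.6·cos36.7°·(1.00·sin36.7° − cos36.7°·tan33.0°)]
  = 18.9 / [18.6·0.8018·(1.00·0.5976 − 0.8018·0.6494)]
  = 18.9 / 1.1475 = 16.471 m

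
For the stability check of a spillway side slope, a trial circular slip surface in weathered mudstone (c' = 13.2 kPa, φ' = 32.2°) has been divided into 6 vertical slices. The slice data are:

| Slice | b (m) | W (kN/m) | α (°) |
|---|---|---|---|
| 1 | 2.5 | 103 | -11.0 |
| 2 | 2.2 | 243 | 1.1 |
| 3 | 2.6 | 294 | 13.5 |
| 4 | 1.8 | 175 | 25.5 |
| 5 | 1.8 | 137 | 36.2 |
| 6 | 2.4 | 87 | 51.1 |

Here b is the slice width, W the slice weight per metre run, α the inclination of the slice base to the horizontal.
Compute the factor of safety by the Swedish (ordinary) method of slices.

Ordinary method of slices: FS = Σ[c'·Δl_i + (W_i cosα_i)·tanφ'] / Σ W_i sinα_i, with Δl_i = b_i / cosα_i.
Slice 1: Δl = 2.5/cos(-11.0°) = 2.547 m; N'_1 = 103·cos(-11.0°) = 101.1; c'Δl = 33.62; W sinα = -19.7
Slice 2: Δl = 2.2/cos1.1° = 2.200 m; N'_2 = 243·cos1.1° = 243.0; c'Δl = 29.05; W sinα = 4.7
Slice 3: Δl = 2.6/cos13.5° = 2.674 m; N'_3 = 294·cos13.5° = 285.9; c'Δl = 35.30; W sinα = 68.6
Slice 4: Δl = 1.8/cos25.5° = 1.994 m; N'_4 = 175·cos25.5° = 158.0; c'Δl = 26.32; W sinα = 75.3
Slice 5: Δl = 1.8/cos36.2° = 2.231 m; N'_5 = 137·cos36.2° = 110.6; c'Δl = 29.44; W sinα = 80.9
Slice 6: Δl = 2.4/cos51.1° = 3.822 m; N'_6 = 87·cos51.1° = 54.6; c'Δl = 50.45; W sinα = 67.7
Σc'Δl = 204.2 kN/m; ΣN' = 953.1 kN/m; ΣW sinα = 277.6 kN/m
Resisting = 204.2 + 953.1·tan32.2° = 204.2 + 600.2 = 804.4 kN/m
FS = 804.4 / 277.6 = 2.898

FS = 2.90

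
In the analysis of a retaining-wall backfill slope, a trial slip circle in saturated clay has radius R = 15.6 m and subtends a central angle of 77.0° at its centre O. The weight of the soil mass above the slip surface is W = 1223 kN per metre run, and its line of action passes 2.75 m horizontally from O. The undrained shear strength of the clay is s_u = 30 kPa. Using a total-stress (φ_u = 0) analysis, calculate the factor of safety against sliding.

Taking moments about the centre O, the resisting moment is provided by the undrained shear strength acting along the arc:
Arc length L_a = R·θ = 15.6·(77.0°·π/180) = 15.6·1.3439 = 20.96 m
M_R = s_u·L_a·R = 30·20.96·15.6 = 9811.6 kN·m/m
M_D = W·d = 1223·2.75 = 3363.2 kN·m/m
FS = M_R / M_D = 9811.6 / 3363.2 = 2.917

FS = 2.92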